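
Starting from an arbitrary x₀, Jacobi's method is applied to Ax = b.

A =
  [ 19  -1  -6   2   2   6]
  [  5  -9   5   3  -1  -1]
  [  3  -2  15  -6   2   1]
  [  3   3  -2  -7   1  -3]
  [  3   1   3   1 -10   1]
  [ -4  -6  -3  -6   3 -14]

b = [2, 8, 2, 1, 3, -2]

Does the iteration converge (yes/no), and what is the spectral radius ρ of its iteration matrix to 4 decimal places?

Diagonal D = diag(19, -9, 15, -7, -10, -14); L, U strict lower/upper.
Jacobi T = -D⁻¹(L+U): T[1,4] = -(-1)/(-9) = -0.1111; T[1,1] = 0.
  T[0,:] = [+0.0000, +0.0526, +0.3158, -0.1053, -0.1053, -0.3158]
  T[1,:] = [+0.5556, +0.0000, +0.5556, +0.3333, -0.1111, -0.1111]
  T[2,:] = [-0.2000, +0.1333, +0.0000, +0.4000, -0.1333, -0.0667]
  T[3,:] = [+0.4286, +0.4286, -0.2857, +0.0000, +0.1429, -0.4286]
  T[4,:] = [+0.3000, +0.1000, +0.3000, +0.1000, +0.0000, +0.1000]
  T[5,:] = [-0.2857, -0.4286, -0.2143, -0.4286, +0.2143, +0.0000]
|λ(T)| sorted: 0.9451, 0.5572, 0.5572, 0.3954, 0.3954, 0.0884.
ρ(T) = max|λ| = 0.9451; 0.9451 < 1, so it converges for any x₀.

yes, ρ = 0.9451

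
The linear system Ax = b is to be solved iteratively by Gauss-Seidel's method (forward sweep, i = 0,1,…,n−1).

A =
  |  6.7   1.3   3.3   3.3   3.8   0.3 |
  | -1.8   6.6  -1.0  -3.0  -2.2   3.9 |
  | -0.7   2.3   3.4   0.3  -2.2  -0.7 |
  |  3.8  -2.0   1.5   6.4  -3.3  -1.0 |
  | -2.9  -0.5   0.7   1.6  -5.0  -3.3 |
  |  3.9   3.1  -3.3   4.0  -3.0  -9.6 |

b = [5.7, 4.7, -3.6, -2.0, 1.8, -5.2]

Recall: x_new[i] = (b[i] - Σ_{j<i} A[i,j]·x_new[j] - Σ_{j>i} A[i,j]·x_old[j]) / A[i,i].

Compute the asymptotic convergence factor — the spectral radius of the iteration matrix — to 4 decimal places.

Write A = D+L+U with D = diag(6.7, 6.6, 3.4, 6.4, -5, -9.6).
T_GS = -(D+L)⁻¹U: row 0 first, T[0,5] = -(0.3)/(6.7) = -0.0448; later rows by forward substitution.
  T[0,:] = [+0.0000 -0.1940 -0.4925 -0.4925 -0.5672 -0.0448]
  T[1,:] = [+0.0000 -0.0529 +0.0172 +0.3202 +0.1787 -0.6031]
  T[2,:] = [+0.0000 -0.0042 -0.1130 -0.4063 +0.4094 +0.6047]
  T[3,:] = [+0.0000 +0.0996 +0.3243 +0.4877 +0.8122 -0.1474]
  T[4,:] = [+0.0000 +0.1491 +0.3719 +0.3528 +0.6283 -0.5362]
  T[5,:] = [+0.0000 -0.0996 -0.1368 +0.1359 -0.1714 -0.3146]
moduli |λ_i(T)| = 1.1326, 0.4107, 0.4107, 0.2606, 0.0072, 0.0000.
ρ = 1.1326; 1.1326 > 1: divergent.

1.1326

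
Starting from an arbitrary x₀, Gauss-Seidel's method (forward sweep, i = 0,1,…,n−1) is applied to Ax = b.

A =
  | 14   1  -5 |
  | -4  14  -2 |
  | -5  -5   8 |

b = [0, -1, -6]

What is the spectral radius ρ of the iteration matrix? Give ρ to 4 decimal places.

Split A = D + L + U, D = diag(14, 14, 8).
T_GS = -(D+L)⁻¹U: row 0 first, T[0,1] = -(1)/(14) = -0.0714; later rows by forward substitution.
  T[0,:] = [+0.0000, -0.0714, +0.3571]
  T[1,:] = [+0.0000, -0.0204, +0.2449]
  T[2,:] = [+0.0000, -0.0574, +0.3763]
moduli |λ_i(T)| = 0.3369, 0.0189, 0.0000.
ρ(T) = max|λ| = 0.3369; 0.3369 < 1, so it converges for any x₀.

0.3369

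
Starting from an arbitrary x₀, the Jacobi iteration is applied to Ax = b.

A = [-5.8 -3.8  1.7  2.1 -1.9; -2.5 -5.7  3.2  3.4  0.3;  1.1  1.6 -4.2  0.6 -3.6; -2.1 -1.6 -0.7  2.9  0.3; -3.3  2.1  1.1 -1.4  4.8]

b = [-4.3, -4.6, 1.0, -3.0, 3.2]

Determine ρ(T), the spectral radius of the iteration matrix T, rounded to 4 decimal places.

Write A = D+L+U with D = diag(-5.8, -5.7, -4.2, 2.9, 4.8).
Jacobi T = -D⁻¹(L+U): T[4,0] = -(-3.3)/(4.8) = +0.6875; T[4,4] = 0.
  T[0,:] = [+0.0000 -0.6552 +0.2931 +0.3621 -0.3276]
  T[1,:] = [-0.4386 +0.0000 +0.5614 +0.5965 +0.0526]
  T[2,:] = [+0.2619 +0.3810 +0.0000 +0.1429 -0.8571]
  T[3,:] = [+0.7241 +0.5517 +0.2414 +0.0000 -0.1034]
  T[4,:] = [+0.6875 -0.4375 -0.2292 +0.2917 +0.0000]
|λ(T)| sorted: 1.2007, 0.9631, 0.6673, 0.6673, 0.4881.
ρ = 1.2007; 1.2007 > 1: divergent.

1.2007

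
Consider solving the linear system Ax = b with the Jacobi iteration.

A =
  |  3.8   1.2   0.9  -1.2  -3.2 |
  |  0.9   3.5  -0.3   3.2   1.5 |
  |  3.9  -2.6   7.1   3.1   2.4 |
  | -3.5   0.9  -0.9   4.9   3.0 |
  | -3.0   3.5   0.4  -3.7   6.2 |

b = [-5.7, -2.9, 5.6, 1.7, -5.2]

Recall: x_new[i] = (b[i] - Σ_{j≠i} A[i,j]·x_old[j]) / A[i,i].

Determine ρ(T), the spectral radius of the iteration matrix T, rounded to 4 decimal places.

1.1916

Let D = diag(3.8, 3.5, 7.1, 4.9, 6.2); L, U the strict triangles.
T_J = -D⁻¹(L+U): T[3,0] = -(-3.5)/(4.9) = +0.7143; T[3,3] = 0.
  T[0,:] = [+0.0000 -0.3158 -0.2368 +0.3158 +0.8421]
  T[1,:] = [-0.2571 +0.0000 +0.0857 -0.9143 -0.4286]
  T[2,:] = [-0.5493 +0.3662 +0.0000 -0.4366 -0.3380]
  T[3,:] = [+0.7143 -0.1837 +0.1837 +0.0000 -0.6122]
  T[4,:] = [+0.4839 -0.5645 -0.0645 +0.5968 +0.0000]
|roots of det(T-λI)|: 1.1916, 0.7660, 0.4517, 0.4517, 0.0814.
ρ(T) = max|λ| = 1.1916; 1.1916 > 1, so it fails to converge.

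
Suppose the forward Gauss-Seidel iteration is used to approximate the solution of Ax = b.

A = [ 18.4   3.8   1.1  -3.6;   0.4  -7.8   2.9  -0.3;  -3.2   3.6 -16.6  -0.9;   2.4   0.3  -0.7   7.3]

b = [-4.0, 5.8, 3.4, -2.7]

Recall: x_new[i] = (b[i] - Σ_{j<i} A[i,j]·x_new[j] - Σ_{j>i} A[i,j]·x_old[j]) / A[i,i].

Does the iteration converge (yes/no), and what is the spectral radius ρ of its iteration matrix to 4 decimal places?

yes, ρ = 0.1572

Split A = D + L + U, D = diag(18.4, -7.8, -16.6, 7.3).
T_GS = -(D+L)⁻¹U: row 0 first, T[0,1] = -(3.8)/(18.4) = -0.2065; later rows by forward substitution.
  T[0,:] = [+0.0000, -0.2065, -0.0598, +0.1957]
  T[1,:] = [+0.0000, -0.0106, +0.3687, -0.0284]
  T[2,:] = [+0.0000, +0.0375, +0.0915, -0.0981]
  T[3,:] = [+0.0000, +0.0719, +0.0133, -0.0726]
eigenvalue magnitudes: 0.1572, 0.0933, 0.0933, 0.0000.
spectral radius ρ = 0.1572; 0.1572 < 1 ⇒ converges.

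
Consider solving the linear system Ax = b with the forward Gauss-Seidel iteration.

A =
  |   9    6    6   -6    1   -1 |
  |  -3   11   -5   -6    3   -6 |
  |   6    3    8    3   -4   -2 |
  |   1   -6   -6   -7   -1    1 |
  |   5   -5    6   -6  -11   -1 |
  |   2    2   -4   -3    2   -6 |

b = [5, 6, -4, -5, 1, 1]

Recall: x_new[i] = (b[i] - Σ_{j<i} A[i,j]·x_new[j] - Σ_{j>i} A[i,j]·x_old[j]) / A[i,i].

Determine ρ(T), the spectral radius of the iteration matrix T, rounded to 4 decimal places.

A = D + L + U where D = diag(9, 11, 8, -7, -11, -6).
GS T = -(D+L)⁻¹U: row 0 first, T[0,1] = -(6)/(9) = -0.6667; later rows by forward substitution.
  T[0,:] = [+0.0000, -0.6667, -0.6667, +0.6667, -0.1111, +0.1111]
  T[1,:] = [+0.0000, -0.1818, +0.2727, +0.7273, -0.3030, +0.5758]
  T[2,:] = [+0.0000, +0.5682, +0.3977, -1.1477, +0.6970, -0.0492]
  T[3,:] = [+0.0000, -0.4264, -0.6699, +0.4556, -0.4964, -0.2926]
  T[4,:] = [+0.0000, +0.3221, +0.1554, -0.9021, +0.7382, -0.1694]
  T[5,:] = [+0.0000, -0.3410, -0.0097, +0.7013, -0.1084, +0.3516]
|eigenvalues of T|: 1.5965, 0.3913, 0.3913, 0.2202, 0.0091, 0.0000.
ρ = 1.5965; 1.5965 > 1, so it fails to converge.

1.5965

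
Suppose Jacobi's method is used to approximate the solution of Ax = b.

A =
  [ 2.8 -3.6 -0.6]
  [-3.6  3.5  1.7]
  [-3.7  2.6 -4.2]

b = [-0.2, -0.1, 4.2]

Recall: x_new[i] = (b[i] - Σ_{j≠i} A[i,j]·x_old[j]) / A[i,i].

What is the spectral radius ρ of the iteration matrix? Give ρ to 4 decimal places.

1.1879

Split A = D + L + U, D = diag(2.8, 3.5, -4.2).
Jacobi T = -D⁻¹(L+U): T[0,1] = -(-3.6)/(2.8) = +1.2857; T[0,0] = 0.
  T[0,:] = [+0.0000 +1.2857 +0.2143]
  T[1,:] = [+1.0286 +0.0000 -0.4857]
  T[2,:] = [-0.8810 +0.6190 +0.0000]
moduli |λ_i(T)| = 1.1879, 0.7603, 0.7603.
spectral radius ρ = 1.1879; 1.1879 > 1: divergent.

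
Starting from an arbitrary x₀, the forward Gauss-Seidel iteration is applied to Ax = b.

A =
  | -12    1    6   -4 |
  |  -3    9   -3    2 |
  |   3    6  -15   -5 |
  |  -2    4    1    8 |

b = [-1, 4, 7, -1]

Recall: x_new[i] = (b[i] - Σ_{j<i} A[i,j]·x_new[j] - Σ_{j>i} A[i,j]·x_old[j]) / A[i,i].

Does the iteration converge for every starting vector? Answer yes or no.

yes

Let D = diag(-12, 9, -15, 8); L, U the strict triangles.
T_GS = -(D+L)⁻¹U: row 0 first, T[0,1] = -(1)/(-12) = +0.0833; later rows by forward substitution.
  T[0,:] = [+0.0000 +0.0833 +0.5000 -0.3333]
  T[1,:] = [+0.0000 +0.0278 +0.5000 -0.3333]
  T[2,:] = [+0.0000 +0.0278 +0.3000 -0.5333]
  T[3,:] = [+0.0000 +0.0035 -0.1625 +0.1500]
|eigenvalues of T|: 0.5467, 0.1081, 0.0392, 0.0000.
ρ(T) = max|λ| = 0.5467; 0.5467 < 1: convergent.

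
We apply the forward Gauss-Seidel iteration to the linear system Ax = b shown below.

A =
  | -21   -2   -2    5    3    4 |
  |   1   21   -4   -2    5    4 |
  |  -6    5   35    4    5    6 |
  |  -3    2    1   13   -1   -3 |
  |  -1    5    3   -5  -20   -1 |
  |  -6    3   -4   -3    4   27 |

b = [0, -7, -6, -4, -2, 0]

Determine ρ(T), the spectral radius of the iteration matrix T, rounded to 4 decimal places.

Write A = D+L+U with D = diag(-21, 21, 35, 13, -20, 27).
GS T = -(D+L)⁻¹U: row 0 first, T[0,1] = -(-2)/(-21) = -0.0952; later rows by forward substitution.
  T[0,:] = [+0.0000 -0.0952 -0.0952 +0.2381 +0.1429 +0.1905]
  T[1,:] = [+0.0000 +0.0045 +0.1950 +0.0839 -0.2449 -0.1995]
  T[2,:] = [+0.0000 -0.0170 -0.0442 -0.0855 -0.0834 -0.1103]
  T[3,:] = [+0.0000 -0.0214 -0.0486 +0.0486 +0.1540 +0.3139]
  T[4,:] = [+0.0000 +0.0087 +0.0590 -0.0159 -0.1194 -0.2044]
  T[5,:] = [+0.0000 -0.0278 -0.0635 +0.0387 +0.0814 +0.1133]
moduli |λ_i(T)| = 0.1523, 0.1052, 0.0771, 0.0771, 0.0186, 0.0000.
spectral radius ρ = 0.1523; 0.1523 < 1, so it converges for any x₀.

0.1523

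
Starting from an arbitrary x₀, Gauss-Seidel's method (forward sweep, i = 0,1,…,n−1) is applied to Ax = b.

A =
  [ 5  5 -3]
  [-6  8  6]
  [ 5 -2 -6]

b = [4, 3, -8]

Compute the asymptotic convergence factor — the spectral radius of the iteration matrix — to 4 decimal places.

A = D + L + U where D = diag(5, 8, -6).
Gauss-Seidel: T = -(D+L)⁻¹U, row 0 first, T[0,1] = -(5)/(5) = -1.0000; later rows by forward substitution.
  T[0,:] = [+0.0000, -1.0000, +0.6000]
  T[1,:] = [+0.0000, -0.7500, -0.3000]
  T[2,:] = [+0.0000, -0.5833, +0.6000]
eigenvalue magnitudes: 0.8691, 0.7191, 0.0000.
spectral radius ρ = 0.8691; 0.8691 < 1, so it converges for any x₀.

0.8691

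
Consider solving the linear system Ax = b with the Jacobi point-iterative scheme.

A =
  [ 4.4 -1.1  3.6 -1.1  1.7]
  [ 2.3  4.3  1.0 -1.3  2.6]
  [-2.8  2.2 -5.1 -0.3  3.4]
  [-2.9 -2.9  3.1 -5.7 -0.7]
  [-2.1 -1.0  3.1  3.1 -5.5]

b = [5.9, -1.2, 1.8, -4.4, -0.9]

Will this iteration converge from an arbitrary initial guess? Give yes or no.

Split A = D + L + U, D = diag(4.4, 4.3, -5.1, -5.7, -5.5).
T_J = -D⁻¹(L+U): T[1,4] = -(2.6)/(4.3) = -0.6047; T[1,1] = 0.
  T[0,:] = [+0.0000, +0.2500, -0.8182, +0.2500, -0.3864]
  T[1,:] = [-0.5349, +0.0000, -0.2326, +0.3023, -0.6047]
  T[2,:] = [-0.5490, +0.4314, +0.0000, -0.0588, +0.6667]
  T[3,:] = [-0.5088, -0.5088, +0.5439, +0.0000, -0.1228]
  T[4,:] = [-0.3818, -0.1818, +0.5636, +0.5636, +0.0000]
|roots of det(T-λI)|: 1.1875, 0.8741, 0.8741, 0.5323, 0.1980.
ρ = 1.1875; 1.1875 > 1: divergent.

no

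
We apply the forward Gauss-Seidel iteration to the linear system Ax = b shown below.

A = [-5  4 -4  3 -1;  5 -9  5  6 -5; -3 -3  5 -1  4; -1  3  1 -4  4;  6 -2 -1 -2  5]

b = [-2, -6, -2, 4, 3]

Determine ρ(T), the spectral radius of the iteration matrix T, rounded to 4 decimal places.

1.3904

Diagonal D = diag(-5, -9, 5, -4, 5); L, U strict lower/upper.
T_GS = -(D+L)⁻¹U: row 0 first, T[0,2] = -(-4)/(-5) = -0.8000; later rows by forward substitution.
  T[0,:] = [+0.0000, +0.8000, -0.8000, +0.6000, -0.2000]
  T[1,:] = [+0.0000, +0.4444, +0.1111, +1.0000, -0.6667]
  T[2,:] = [+0.0000, +0.7467, -0.4133, +1.1600, -1.3200]
  T[3,:] = [+0.0000, +0.3200, +0.1800, +0.8900, +0.2200]
  T[4,:] = [+0.0000, -0.5049, +0.9938, +0.2680, -0.2027]
|roots of det(T-λI)|: 1.3904, 0.9780, 0.9780, 0.0802, 0.0000.
ρ(T) = max|λ| = 1.3904; 1.3904 > 1: divergent.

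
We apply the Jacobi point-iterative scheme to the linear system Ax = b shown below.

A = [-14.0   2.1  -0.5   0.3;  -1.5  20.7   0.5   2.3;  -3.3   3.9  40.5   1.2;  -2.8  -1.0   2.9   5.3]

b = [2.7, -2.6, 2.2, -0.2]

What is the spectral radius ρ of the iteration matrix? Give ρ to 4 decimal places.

Let D = diag(-14, 20.7, 40.5, 5.3); L, U the strict triangles.
Jacobi: T = -D⁻¹(L+U), T[3,1] = -(-1)/(5.3) = +0.1887; T[3,3] = 0.
  T[0,:] = [+0.0000  +0.1500  -0.0357  +0.0214]
  T[1,:] = [+0.0725  +0.0000  -0.0242  -0.1111]
  T[2,:] = [+0.0815  -0.0963  +0.0000  -0.0296]
  T[3,:] = [+0.5283  +0.1887  -0.5472  +0.0000]
eigenvalue magnitudes: 0.2752, 0.2271, 0.2271, 0.0298.
ρ = 0.2752; 0.2752 < 1 ⇒ converges.

0.2752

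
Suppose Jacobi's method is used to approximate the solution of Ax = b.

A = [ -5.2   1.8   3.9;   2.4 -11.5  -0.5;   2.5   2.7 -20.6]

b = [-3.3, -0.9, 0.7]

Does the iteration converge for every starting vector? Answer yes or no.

Split A = D + L + U, D = diag(-5.2, -11.5, -20.6).
Jacobi T = -D⁻¹(L+U): T[1,2] = -(-0.5)/(-11.5) = -0.0435; T[1,1] = 0.
  T[0,:] = [+0.0000 +0.3462 +0.7500]
  T[1,:] = [+0.2087 +0.0000 -0.0435]
  T[2,:] = [+0.1214 +0.1311 +0.0000]
|eigenvalues of T|: 0.4466, 0.3127, 0.1338.
ρ = 0.4466; 0.4466 < 1, so it converges for any x₀.

yes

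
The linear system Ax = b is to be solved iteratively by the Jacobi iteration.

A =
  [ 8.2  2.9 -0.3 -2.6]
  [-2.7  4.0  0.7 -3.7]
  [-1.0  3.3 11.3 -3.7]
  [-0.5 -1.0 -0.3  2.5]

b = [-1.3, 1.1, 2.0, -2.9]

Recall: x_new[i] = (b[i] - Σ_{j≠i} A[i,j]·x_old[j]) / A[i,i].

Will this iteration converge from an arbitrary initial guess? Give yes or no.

yes

A = D + L + U where D = diag(8.2, 4, 11.3, 2.5).
T_J = -D⁻¹(L+U): T[3,2] = -(-0.3)/(2.5) = +0.1200; T[3,3] = 0.
  T[0,:] = [+0.0000, -0.3537, +0.0366, +0.3171]
  T[1,:] = [+0.6750, +0.0000, -0.1750, +0.9250]
  T[2,:] = [+0.0885, -0.2920, +0.0000, +0.3274]
  T[3,:] = [+0.2000, +0.4000, +0.1200, +0.0000]
moduli |λ_i(T)| = 0.5780, 0.4549, 0.1799, 0.0568.
ρ(T) = max|λ| = 0.5780; 0.5780 < 1: convergent.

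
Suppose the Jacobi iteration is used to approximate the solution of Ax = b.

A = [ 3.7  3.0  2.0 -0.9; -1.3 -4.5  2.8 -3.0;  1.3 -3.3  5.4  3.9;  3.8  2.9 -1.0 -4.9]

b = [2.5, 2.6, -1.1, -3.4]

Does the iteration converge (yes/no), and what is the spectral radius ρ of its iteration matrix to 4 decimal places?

Split A = D + L + U, D = diag(3.7, -4.5, 5.4, -4.9).
T_J = -D⁻¹(L+U): T[2,3] = -(3.9)/(5.4) = -0.7222; T[2,2] = 0.
  T[0,:] = [+0.0000  -0.8108  -0.5405  +0.2432]
  T[1,:] = [-0.2889  +0.0000  +0.6222  -0.6667]
  T[2,:] = [-0.2407  +0.6111  +0.0000  -0.7222]
  T[3,:] = [+0.7755  +0.5918  -0.2041  +0.0000]
moduli |λ_i(T)| = 1.2276, 0.6667, 0.6667, 0.6330.
spectral radius ρ = 1.2276; 1.2276 > 1 ⇒ diverges.

no, ρ = 1.2276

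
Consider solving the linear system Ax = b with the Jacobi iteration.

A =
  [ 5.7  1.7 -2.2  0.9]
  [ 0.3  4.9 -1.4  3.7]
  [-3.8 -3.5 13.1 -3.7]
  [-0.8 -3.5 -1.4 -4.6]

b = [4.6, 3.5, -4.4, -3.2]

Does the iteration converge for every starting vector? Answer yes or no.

yes

Diagonal D = diag(5.7, 4.9, 13.1, -4.6); L, U strict lower/upper.
Jacobi T = -D⁻¹(L+U): T[0,3] = -(0.9)/(5.7) = -0.1579; T[0,0] = 0.
  T[0,:] = [+0.0000  -0.2982  +0.3860  -0.1579]
  T[1,:] = [-0.0612  +0.0000  +0.2857  -0.7551]
  T[2,:] = [+0.2901  +0.2672  +0.0000  +0.2824]
  T[3,:] = [-0.1739  -0.7609  -0.3043  +0.0000]
|λ(T)| sorted: 0.8646, 0.7074, 0.3826, 0.2254.
ρ = 0.8646; 0.8646 < 1, so it converges for any x₀.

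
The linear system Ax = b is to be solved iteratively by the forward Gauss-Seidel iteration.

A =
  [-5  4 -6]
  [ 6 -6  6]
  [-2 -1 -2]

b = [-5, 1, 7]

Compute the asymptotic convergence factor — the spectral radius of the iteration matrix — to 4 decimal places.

A = D + L + U where D = diag(-5, -6, -2).
Gauss-Seidel: T = -(D+L)⁻¹U, row 0 first, T[0,1] = -(4)/(-5) = +0.8000; later rows by forward substitution.
  T[0,:] = [+0.0000, +0.8000, -1.2000]
  T[1,:] = [+0.0000, +0.8000, -0.2000]
  T[2,:] = [+0.0000, -1.2000, +1.3000]
|eigenvalues of T|: 1.6000, 0.5000, 0.0000.
spectral radius ρ = 1.6000; 1.6000 > 1, so it fails to converge.

1.6000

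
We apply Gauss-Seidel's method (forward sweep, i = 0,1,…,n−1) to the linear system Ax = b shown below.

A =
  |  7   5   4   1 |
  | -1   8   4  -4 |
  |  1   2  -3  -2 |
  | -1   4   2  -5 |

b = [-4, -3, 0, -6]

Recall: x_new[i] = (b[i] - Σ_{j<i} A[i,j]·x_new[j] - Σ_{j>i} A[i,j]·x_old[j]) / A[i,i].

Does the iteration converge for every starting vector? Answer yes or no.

A = D + L + U where D = diag(7, 8, -3, -5).
T_GS = -(D+L)⁻¹U: row 0 first, T[0,2] = -(4)/(7) = -0.5714; later rows by forward substitution.
  T[0,:] = [+0.0000 -0.7143 -0.5714 -0.1429]
  T[1,:] = [+0.0000 -0.0893 -0.5714 +0.4821]
  T[2,:] = [+0.0000 -0.2976 -0.5714 -0.3929]
  T[3,:] = [+0.0000 -0.0476 -0.5714 +0.2571]
|roots of det(T-λI)|: 0.8931, 0.5812, 0.0917, 0.0000.
spectral radius ρ = 0.8931; 0.8931 < 1 ⇒ converges.

yes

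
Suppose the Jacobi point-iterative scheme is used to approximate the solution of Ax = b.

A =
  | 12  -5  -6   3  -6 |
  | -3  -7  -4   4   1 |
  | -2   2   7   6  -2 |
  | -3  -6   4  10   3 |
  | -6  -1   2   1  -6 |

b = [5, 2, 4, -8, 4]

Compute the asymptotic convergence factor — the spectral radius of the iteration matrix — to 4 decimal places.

1.1271

Write A = D+L+U with D = diag(12, -7, 7, 10, -6).
T_J = -D⁻¹(L+U): T[4,1] = -(-1)/(-6) = -0.1667; T[4,4] = 0.
  T[0,:] = [+0.0000, +0.4167, +0.5000, -0.2500, +0.5000]
  T[1,:] = [-0.4286, +0.0000, -0.5714, +0.5714, +0.1429]
  T[2,:] = [+0.2857, -0.2857, +0.0000, -0.8571, +0.2857]
  T[3,:] = [+0.3000, +0.6000, -0.4000, +0.0000, -0.3000]
  T[4,:] = [-1.0000, -0.1667, +0.3333, +0.1667, +0.0000]
|eigenvalues of T|: 1.1271, 0.8322, 0.8322, 0.6160, 0.6160.
spectral radius ρ = 1.1271; 1.1271 > 1 ⇒ diverges.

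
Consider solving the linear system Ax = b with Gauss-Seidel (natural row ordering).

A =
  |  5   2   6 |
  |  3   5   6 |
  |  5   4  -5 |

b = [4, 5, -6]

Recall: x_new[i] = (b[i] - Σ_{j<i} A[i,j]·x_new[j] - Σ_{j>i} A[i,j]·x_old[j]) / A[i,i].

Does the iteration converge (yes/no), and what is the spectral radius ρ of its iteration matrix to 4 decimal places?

Let D = diag(5, 5, -5); L, U the strict triangles.
GS T = -(D+L)⁻¹U: row 0 first, T[0,1] = -(2)/(5) = -0.4000; later rows by forward substitution.
  T[0,:] = [+0.0000, -0.4000, -1.2000]
  T[1,:] = [+0.0000, +0.2400, -0.4800]
  T[2,:] = [+0.0000, -0.2080, -1.5840]
moduli |λ_i(T)| = 1.6372, 0.2932, 0.0000.
ρ = 1.6372; 1.6372 > 1, so it fails to converge.

no, ρ = 1.6372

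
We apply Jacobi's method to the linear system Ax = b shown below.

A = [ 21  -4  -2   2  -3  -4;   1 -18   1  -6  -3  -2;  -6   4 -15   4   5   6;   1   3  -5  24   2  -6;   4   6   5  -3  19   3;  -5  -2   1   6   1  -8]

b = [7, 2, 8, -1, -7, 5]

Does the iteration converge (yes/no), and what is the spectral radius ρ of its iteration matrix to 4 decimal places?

yes, ρ = 0.6231

A = D + L + U where D = diag(21, -18, -15, 24, 19, -8).
Jacobi: T = -D⁻¹(L+U), T[1,4] = -(-3)/(-18) = -0.1667; T[1,1] = 0.
  T[0,:] = [+0.0000 +0.1905 +0.0952 -0.0952 +0.1429 +0.1905]
  T[1,:] = [+0.0556 +0.0000 +0.0556 -0.3333 -0.1667 -0.1111]
  T[2,:] = [-0.4000 +0.2667 +0.0000 +0.2667 +0.3333 +0.4000]
  T[3,:] = [-0.0417 -0.1250 +0.2083 +0.0000 -0.0833 +0.2500]
  T[4,:] = [-0.2105 -0.3158 -0.2632 +0.1579 +0.0000 -0.1579]
  T[5,:] = [-0.6250 -0.2500 +0.1250 +0.7500 +0.1250 +0.0000]
eigenvalue magnitudes: 0.6231, 0.4043, 0.4043, 0.2833, 0.2833, 0.1310.
spectral radius ρ = 0.6231; 0.6231 < 1: convergent.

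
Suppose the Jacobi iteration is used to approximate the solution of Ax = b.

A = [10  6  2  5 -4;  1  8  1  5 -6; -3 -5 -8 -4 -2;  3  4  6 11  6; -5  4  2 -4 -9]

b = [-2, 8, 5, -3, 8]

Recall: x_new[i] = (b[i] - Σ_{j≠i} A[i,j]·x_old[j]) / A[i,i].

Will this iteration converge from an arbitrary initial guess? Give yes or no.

no

Diagonal D = diag(10, 8, -8, 11, -9); L, U strict lower/upper.
T_J = -D⁻¹(L+U): T[1,3] = -(5)/(8) = -0.6250; T[1,1] = 0.
  T[0,:] = [+0.0000 -0.6000 -0.2000 -0.5000 +0.4000]
  T[1,:] = [-0.1250 +0.0000 -0.1250 -0.6250 +0.7500]
  T[2,:] = [-0.3750 -0.6250 +0.0000 -0.5000 -0.2500]
  T[3,:] = [-0.2727 -0.3636 -0.5455 +0.0000 -0.5455]
  T[4,:] = [-0.5556 +0.4444 +0.2222 -0.4444 +0.0000]
|λ(T)| sorted: 1.1489, 0.7539, 0.6185, 0.2324, 0.0089.
spectral radius ρ = 1.1489; 1.1489 > 1 ⇒ diverges.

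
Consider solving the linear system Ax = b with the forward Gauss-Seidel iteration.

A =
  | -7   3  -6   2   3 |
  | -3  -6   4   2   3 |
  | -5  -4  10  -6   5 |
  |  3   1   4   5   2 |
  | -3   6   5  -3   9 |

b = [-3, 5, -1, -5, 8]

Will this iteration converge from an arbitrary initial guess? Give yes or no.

Write A = D+L+U with D = diag(-7, -6, 10, 5, 9).
GS T = -(D+L)⁻¹U: row 0 first, T[0,3] = -(2)/(-7) = +0.2857; later rows by forward substitution.
  T[0,:] = [+0.0000  +0.4286  -0.8571  +0.2857  +0.4286]
  T[1,:] = [+0.0000  -0.2143  +1.0952  +0.1905  +0.2857]
  T[2,:] = [+0.0000  +0.1286  +0.0095  +0.8190  -0.1714]
  T[3,:] = [+0.0000  -0.3171  +0.2876  -0.8648  -0.5771]
  T[4,:] = [+0.0000  +0.1086  -0.9253  -0.7750  -0.1448]
|λ(T)| sorted: 1.2674, 0.7564, 0.7357, 0.0324, 0.0000.
ρ = 1.2674; 1.2674 > 1: divergent.

no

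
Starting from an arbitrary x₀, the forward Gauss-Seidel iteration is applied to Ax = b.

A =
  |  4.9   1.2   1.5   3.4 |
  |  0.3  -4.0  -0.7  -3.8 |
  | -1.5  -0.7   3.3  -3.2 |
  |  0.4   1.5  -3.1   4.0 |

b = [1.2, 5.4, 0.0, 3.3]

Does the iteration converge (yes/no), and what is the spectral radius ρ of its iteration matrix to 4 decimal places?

yes, ρ = 0.8421

Let D = diag(4.9, -4, 3.3, 4); L, U the strict triangles.
GS T = -(D+L)⁻¹U: row 0 first, T[0,1] = -(1.2)/(4.9) = -0.2449; later rows by forward substitution.
  T[0,:] = [+0.0000  -0.2449  -0.3061  -0.6939]
  T[1,:] = [+0.0000  -0.0184  -0.1980  -1.0020]
  T[2,:] = [+0.0000  -0.1152  -0.1811  +0.4417]
  T[3,:] = [+0.0000  -0.0579  -0.0355  +0.7875]
|λ(T)| sorted: 0.8421, 0.2722, 0.0181, 0.0000.
ρ(T) = max|λ| = 0.8421; 0.8421 < 1 ⇒ converges.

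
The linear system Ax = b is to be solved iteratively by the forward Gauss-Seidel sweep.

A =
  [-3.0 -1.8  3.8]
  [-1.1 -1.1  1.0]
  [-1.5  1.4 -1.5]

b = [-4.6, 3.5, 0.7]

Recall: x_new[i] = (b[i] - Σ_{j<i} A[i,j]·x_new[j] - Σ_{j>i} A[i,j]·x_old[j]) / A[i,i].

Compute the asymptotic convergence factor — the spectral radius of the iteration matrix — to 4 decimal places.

Write A = D+L+U with D = diag(-3, -1.1, -1.5).
T_GS = -(D+L)⁻¹U: row 0 first, T[0,2] = -(3.8)/(-3) = +1.2667; later rows by forward substitution.
  T[0,:] = [+0.0000  -0.6000  +1.2667]
  T[1,:] = [+0.0000  +0.6000  -0.3576]
  T[2,:] = [+0.0000  +1.1600  -1.6004]
|roots of det(T-λI)|: 1.3922, 0.3918, 0.0000.
ρ = 1.3922; 1.3922 > 1: divergent.

1.3922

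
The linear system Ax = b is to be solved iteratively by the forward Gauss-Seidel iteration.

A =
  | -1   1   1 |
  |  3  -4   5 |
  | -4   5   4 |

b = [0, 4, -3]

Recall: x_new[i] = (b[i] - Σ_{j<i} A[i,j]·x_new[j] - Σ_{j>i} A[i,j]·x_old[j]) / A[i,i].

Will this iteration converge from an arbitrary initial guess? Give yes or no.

no

Diagonal D = diag(-1, -4, 4); L, U strict lower/upper.
Gauss-Seidel: T = -(D+L)⁻¹U, row 0 first, T[0,2] = -(1)/(-1) = +1.0000; later rows by forward substitution.
  T[0,:] = [+0.0000  +1.0000  +1.0000]
  T[1,:] = [+0.0000  +0.7500  +2.0000]
  T[2,:] = [+0.0000  +0.0625  -1.5000]
|eigenvalues of T|: 1.5542, 0.8042, 0.0000.
ρ = 1.5542; 1.5542 > 1, so it fails to converge.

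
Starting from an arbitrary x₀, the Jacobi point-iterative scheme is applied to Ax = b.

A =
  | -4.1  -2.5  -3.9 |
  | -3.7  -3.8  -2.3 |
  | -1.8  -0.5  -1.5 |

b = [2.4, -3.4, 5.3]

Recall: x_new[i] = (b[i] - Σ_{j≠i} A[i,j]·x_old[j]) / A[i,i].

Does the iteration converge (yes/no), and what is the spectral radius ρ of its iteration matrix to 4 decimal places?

A = D + L + U where D = diag(-4.1, -3.8, -1.5).
Jacobi T = -D⁻¹(L+U): T[0,1] = -(-2.5)/(-4.1) = -0.6098; T[0,0] = 0.
  T[0,:] = [+0.0000, -0.6098, -0.9512]
  T[1,:] = [-0.9737, +0.0000, -0.6053]
  T[2,:] = [-1.2000, -0.3333, +0.0000]
eigenvalue magnitudes: 1.5557, 1.1269, 0.4287.
spectral radius ρ = 1.5557; 1.5557 > 1: divergent.

no, ρ = 1.5557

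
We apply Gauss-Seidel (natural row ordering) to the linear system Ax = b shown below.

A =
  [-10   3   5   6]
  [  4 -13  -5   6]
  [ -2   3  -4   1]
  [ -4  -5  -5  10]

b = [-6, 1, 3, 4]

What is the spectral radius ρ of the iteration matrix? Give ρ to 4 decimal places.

A = D + L + U where D = diag(-10, -13, -4, 10).
GS T = -(D+L)⁻¹U: row 0 first, T[0,1] = -(3)/(-10) = +0.3000; later rows by forward substitution.
  T[0,:] = [+0.0000  +0.3000  +0.5000  +0.6000]
  T[1,:] = [+0.0000  +0.0923  -0.2308  +0.6462]
  T[2,:] = [+0.0000  -0.0808  -0.4231  +0.4346]
  T[3,:] = [+0.0000  +0.1258  -0.1269  +0.7804]
|roots of det(T-λI)|: 0.8402, 0.4231, 0.0325, 0.0000.
ρ = 0.8402; 0.8402 < 1 ⇒ converges.

0.8402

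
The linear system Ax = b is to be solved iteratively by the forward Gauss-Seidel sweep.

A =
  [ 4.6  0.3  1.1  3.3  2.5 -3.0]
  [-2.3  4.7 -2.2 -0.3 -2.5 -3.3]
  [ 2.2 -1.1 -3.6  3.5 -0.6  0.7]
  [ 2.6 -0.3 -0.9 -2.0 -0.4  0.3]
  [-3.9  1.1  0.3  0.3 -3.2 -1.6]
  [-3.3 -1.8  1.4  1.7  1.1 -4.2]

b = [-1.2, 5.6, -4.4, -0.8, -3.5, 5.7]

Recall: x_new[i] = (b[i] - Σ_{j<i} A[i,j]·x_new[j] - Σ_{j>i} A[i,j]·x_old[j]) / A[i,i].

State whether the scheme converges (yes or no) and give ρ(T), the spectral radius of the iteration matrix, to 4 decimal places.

Write A = D+L+U with D = diag(4.6, 4.7, -3.6, -2, -3.2, -4.2).
GS T = -(D+L)⁻¹U: row 0 first, T[0,3] = -(3.3)/(4.6) = -0.7174; later rows by forward substitution.
  T[0,:] = [+0.0000 -0.0652 -0.2391 -0.7174 -0.5435 +0.6522]
  T[1,:] = [+0.0000 -0.0319 +0.3511 -0.2872 +0.2660 +1.0213]
  T[2,:] = [+0.0000 -0.0301 -0.2534 +0.6216 -0.5801 +0.2809]
  T[3,:] = [+0.0000 -0.0664 -0.2495 -1.1692 -0.6854 +0.7182]
  T[4,:] = [+0.0000 +0.0595 +0.3650 +0.7242 +0.6352 -0.8501]
  T[5,:] = [+0.0000 +0.0436 -0.0524 +0.6104 +0.0086 -0.7884]
eigenvalue magnitudes: 1.4013, 0.4653, 0.4653, 0.3823, 0.0201, 0.0000.
spectral radius ρ = 1.4013; 1.4013 > 1, so it fails to converge.

no, ρ = 1.4013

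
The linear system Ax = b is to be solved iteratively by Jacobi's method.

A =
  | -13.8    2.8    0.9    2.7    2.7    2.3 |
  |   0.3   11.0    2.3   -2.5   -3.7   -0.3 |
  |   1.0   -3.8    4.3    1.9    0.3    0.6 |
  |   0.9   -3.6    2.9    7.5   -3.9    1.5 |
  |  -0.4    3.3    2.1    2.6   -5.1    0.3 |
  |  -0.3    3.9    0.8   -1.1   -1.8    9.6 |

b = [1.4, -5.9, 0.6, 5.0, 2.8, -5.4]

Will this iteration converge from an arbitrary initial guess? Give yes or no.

Write A = D+L+U with D = diag(-13.8, 11, 4.3, 7.5, -5.1, 9.6).
Jacobi: T = -D⁻¹(L+U), T[2,3] = -(1.9)/(4.3) = -0.4419; T[2,2] = 0.
  T[0,:] = [+0.0000  +0.2029  +0.0652  +0.1957  +0.1957  +0.1667]
  T[1,:] = [-0.0273  +0.0000  -0.2091  +0.2273  +0.3364  +0.0273]
  T[2,:] = [-0.2326  +0.8837  +0.0000  -0.4419  -0.0698  -0.1395]
  T[3,:] = [-0.1200  +0.4800  -0.3867  +0.0000  +0.5200  -0.2000]
  T[4,:] = [-0.0784  +0.6471  +0.4118  +0.5098  +0.0000  +0.0588]
  T[5,:] = [+0.0312  -0.4062  -0.0833  +0.1146  +0.1875  +0.0000]
|eigenvalues of T|: 0.8297, 0.6285, 0.2982, 0.2982, 0.1281, 0.1281.
spectral radius ρ = 0.8297; 0.8297 < 1, so it converges for any x₀.

yes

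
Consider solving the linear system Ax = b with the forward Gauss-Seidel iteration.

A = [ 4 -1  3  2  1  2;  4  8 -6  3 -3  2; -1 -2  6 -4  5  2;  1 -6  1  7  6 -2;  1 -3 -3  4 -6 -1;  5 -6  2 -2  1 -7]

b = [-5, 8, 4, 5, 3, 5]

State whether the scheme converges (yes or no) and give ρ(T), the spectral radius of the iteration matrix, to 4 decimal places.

no, ρ = 1.1587

A = D + L + U where D = diag(4, 8, 6, 7, -6, -7).
GS T = -(D+L)⁻¹U: row 0 first, T[0,5] = -(2)/(4) = -0.5000; later rows by forward substitution.
  T[0,:] = [+0.0000  +0.2500  -0.7500  -0.5000  -0.2500  -0.5000]
  T[1,:] = [+0.0000  -0.1250  +1.1250  -0.1250  +0.5000  +0.0000]
  T[2,:] = [+0.0000  +0.0000  +0.2500  +0.5417  -0.7083  -0.4167]
  T[3,:] = [+0.0000  -0.1429  +1.0357  -0.1131  -0.2917  +0.4167]
  T[4,:] = [+0.0000  +0.0089  -0.1220  -0.3671  -0.1319  +0.2361]
  T[5,:] = [+0.0000  +0.3278  -1.7419  -0.1154  -0.7450  -0.5615]
moduli |λ_i(T)| = 1.1587, 0.9522, 0.9522, 0.1102, 0.1102, 0.0000.
ρ = 1.1587; 1.1587 > 1 ⇒ diverges.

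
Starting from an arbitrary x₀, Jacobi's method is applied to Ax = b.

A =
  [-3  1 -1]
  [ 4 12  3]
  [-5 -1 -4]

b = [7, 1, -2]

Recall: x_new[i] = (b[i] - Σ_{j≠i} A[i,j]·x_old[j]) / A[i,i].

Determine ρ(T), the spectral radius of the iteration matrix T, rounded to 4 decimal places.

0.6917

Let D = diag(-3, 12, -4); L, U the strict triangles.
Jacobi T = -D⁻¹(L+U): T[1,0] = -(4)/(12) = -0.3333; T[1,1] = 0.
  T[0,:] = [+0.0000, +0.3333, -0.3333]
  T[1,:] = [-0.3333, +0.0000, -0.2500]
  T[2,:] = [-1.2500, -0.2500, +0.0000]
eigenvalue magnitudes: 0.6917, 0.4417, 0.2500.
ρ(T) = max|λ| = 0.6917; 0.6917 < 1, so it converges for any x₀.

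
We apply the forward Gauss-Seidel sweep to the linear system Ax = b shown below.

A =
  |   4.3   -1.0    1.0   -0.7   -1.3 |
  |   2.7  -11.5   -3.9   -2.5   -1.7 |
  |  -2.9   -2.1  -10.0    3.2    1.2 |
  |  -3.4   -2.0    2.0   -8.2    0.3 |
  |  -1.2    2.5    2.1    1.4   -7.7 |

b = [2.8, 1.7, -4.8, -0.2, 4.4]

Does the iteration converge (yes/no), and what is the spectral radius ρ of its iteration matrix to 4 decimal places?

A = D + L + U where D = diag(4.3, -11.5, -10, -8.2, -7.7).
Gauss-Seidel: T = -(D+L)⁻¹U, row 0 first, T[0,4] = -(-1.3)/(4.3) = +0.3023; later rows by forward substitution.
  T[0,:] = [+0.0000 +0.2326 -0.2326 +0.1628 +0.3023]
  T[1,:] = [+0.0000 +0.0546 -0.3937 -0.1792 -0.0768]
  T[2,:] = [+0.0000 -0.0789 +0.1501 +0.3104 +0.0485]
  T[3,:] = [+0.0000 -0.1290 +0.2291 +0.0519 -0.0582]
  T[4,:] = [+0.0000 -0.0635 -0.0090 +0.0106 -0.0694]
moduli |λ_i(T)| = 0.5091, 0.1819, 0.1819, 0.0085, 0.0000.
ρ(T) = max|λ| = 0.5091; 0.5091 < 1: convergent.

yes, ρ = 0.5091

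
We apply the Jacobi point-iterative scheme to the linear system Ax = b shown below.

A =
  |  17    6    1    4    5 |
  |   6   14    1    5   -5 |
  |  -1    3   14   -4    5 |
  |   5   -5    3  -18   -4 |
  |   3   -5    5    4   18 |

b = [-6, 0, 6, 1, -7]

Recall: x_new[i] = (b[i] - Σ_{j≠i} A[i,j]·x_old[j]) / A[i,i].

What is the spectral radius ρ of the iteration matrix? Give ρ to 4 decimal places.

0.8753

Diagonal D = diag(17, 14, 14, -18, 18); L, U strict lower/upper.
Jacobi: T = -D⁻¹(L+U), T[1,2] = -(1)/(14) = -0.0714; T[1,1] = 0.
  T[0,:] = [+0.0000 -0.3529 -0.0588 -0.2353 -0.2941]
  T[1,:] = [-0.4286 +0.0000 -0.0714 -0.3571 +0.3571]
  T[2,:] = [+0.0714 -0.2143 +0.0000 +0.2857 -0.3571]
  T[3,:] = [+0.2778 -0.2778 +0.1667 +0.0000 -0.2222]
  T[4,:] = [-0.1667 +0.2778 -0.2778 -0.2222 +0.0000]
moduli |λ_i(T)| = 0.8753, 0.4090, 0.3472, 0.1599, 0.0408.
ρ = 0.8753; 0.8753 < 1: convergent.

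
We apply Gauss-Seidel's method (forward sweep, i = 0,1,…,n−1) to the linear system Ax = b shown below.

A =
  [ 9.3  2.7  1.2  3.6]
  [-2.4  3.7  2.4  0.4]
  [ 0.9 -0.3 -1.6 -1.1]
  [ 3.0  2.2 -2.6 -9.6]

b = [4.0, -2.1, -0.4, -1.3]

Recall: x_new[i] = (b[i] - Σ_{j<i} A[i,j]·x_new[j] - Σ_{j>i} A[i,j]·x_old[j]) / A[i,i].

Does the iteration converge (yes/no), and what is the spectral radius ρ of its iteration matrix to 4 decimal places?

yes, ρ = 0.6790

A = D + L + U where D = diag(9.3, 3.7, -1.6, -9.6).
Gauss-Seidel: T = -(D+L)⁻¹U, row 0 first, T[0,1] = -(2.7)/(9.3) = -0.2903; later rows by forward substitution.
  T[0,:] = [+0.0000  -0.2903  -0.1290  -0.3871]
  T[1,:] = [+0.0000  -0.1883  -0.7323  -0.3592]
  T[2,:] = [+0.0000  -0.1280  +0.0647  -0.8379]
  T[3,:] = [+0.0000  -0.0992  -0.2257  +0.0236]
|eigenvalues of T|: 0.6790, 0.4452, 0.1338, 0.0000.
ρ = 0.6790; 0.6790 < 1, so it converges for any x₀.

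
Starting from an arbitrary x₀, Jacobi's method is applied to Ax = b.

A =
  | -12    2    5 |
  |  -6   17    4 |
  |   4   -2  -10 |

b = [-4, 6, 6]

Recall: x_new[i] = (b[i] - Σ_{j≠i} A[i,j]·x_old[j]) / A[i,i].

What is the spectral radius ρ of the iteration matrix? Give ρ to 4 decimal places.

Diagonal D = diag(-12, 17, -10); L, U strict lower/upper.
T_J = -D⁻¹(L+U): T[0,2] = -(5)/(-12) = +0.4167; T[0,0] = 0.
  T[0,:] = [+0.0000 +0.1667 +0.4167]
  T[1,:] = [+0.3529 +0.0000 -0.2353]
  T[2,:] = [+0.4000 -0.2000 +0.0000]
|eigenvalues of T|: 0.5907, 0.3996, 0.1911.
spectral radius ρ = 0.5907; 0.5907 < 1 ⇒ converges.

0.5907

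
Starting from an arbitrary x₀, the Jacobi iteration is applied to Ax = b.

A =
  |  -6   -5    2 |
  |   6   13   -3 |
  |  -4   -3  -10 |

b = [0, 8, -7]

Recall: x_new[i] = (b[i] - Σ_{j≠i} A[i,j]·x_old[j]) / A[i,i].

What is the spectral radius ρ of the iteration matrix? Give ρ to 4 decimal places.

Let D = diag(-6, 13, -10); L, U the strict triangles.
Jacobi T = -D⁻¹(L+U): T[0,2] = -(2)/(-6) = +0.3333; T[0,0] = 0.
  T[0,:] = [+0.0000, -0.8333, +0.3333]
  T[1,:] = [-0.4615, +0.0000, +0.2308]
  T[2,:] = [-0.4000, -0.3000, +0.0000]
eigenvalue magnitudes: 0.6175, 0.4464, 0.4464.
ρ = 0.6175; 0.6175 < 1: convergent.

0.6175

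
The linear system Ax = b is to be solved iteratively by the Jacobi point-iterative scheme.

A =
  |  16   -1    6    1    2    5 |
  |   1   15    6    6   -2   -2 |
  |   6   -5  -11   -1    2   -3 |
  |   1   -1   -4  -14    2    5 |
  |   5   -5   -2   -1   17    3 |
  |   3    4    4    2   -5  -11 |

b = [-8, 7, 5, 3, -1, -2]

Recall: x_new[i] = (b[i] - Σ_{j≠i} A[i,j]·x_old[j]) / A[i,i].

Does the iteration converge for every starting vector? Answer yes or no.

yes

Write A = D+L+U with D = diag(16, 15, -11, -14, 17, -11).
Jacobi T = -D⁻¹(L+U): T[4,3] = -(-1)/(17) = +0.0588; T[4,4] = 0.
  T[0,:] = [+0.0000 +0.0625 -0.3750 -0.0625 -0.1250 -0.3125]
  T[1,:] = [-0.0667 +0.0000 -0.4000 -0.4000 +0.1333 +0.1333]
  T[2,:] = [+0.5455 -0.4545 +0.0000 -0.0909 +0.1818 -0.2727]
  T[3,:] = [+0.0714 -0.0714 -0.2857 +0.0000 +0.1429 +0.3571]
  T[4,:] = [-0.2941 +0.2941 +0.1176 +0.0588 +0.0000 -0.1765]
  T[5,:] = [+0.2727 +0.3636 +0.3636 +0.1818 -0.4545 +0.0000]
|roots of det(T-λI)|: 0.8686, 0.5597, 0.5597, 0.3094, 0.2870, 0.2870.
ρ = 0.8686; 0.8686 < 1, so it converges for any x₀.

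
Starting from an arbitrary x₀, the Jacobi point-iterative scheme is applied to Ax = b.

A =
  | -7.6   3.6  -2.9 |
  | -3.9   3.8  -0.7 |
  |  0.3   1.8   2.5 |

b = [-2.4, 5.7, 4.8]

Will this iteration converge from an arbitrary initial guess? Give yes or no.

Diagonal D = diag(-7.6, 3.8, 2.5); L, U strict lower/upper.
Jacobi T = -D⁻¹(L+U): T[0,1] = -(3.6)/(-7.6) = +0.4737; T[0,0] = 0.
  T[0,:] = [+0.0000 +0.4737 -0.3816]
  T[1,:] = [+1.0263 +0.0000 +0.1842]
  T[2,:] = [-0.1200 -0.7200 +0.0000]
|λ(T)| sorted: 0.8482, 0.5658, 0.5658.
ρ = 0.8482; 0.8482 < 1, so it converges for any x₀.

yes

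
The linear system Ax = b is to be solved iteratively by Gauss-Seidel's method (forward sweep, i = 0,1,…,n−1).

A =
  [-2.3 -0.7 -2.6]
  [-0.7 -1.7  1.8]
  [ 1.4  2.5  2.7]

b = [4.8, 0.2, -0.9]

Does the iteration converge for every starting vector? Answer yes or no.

yes

Split A = D + L + U, D = diag(-2.3, -1.7, 2.7).
T_GS = -(D+L)⁻¹U: row 0 first, T[0,1] = -(-0.7)/(-2.3) = -0.3043; later rows by forward substitution.
  T[0,:] = [+0.0000, -0.3043, -1.1304]
  T[1,:] = [+0.0000, +0.1253, +1.5243]
  T[2,:] = [+0.0000, +0.0418, -0.8252]
|roots of det(T-λI)|: 0.8881, 0.1882, 0.0000.
ρ(T) = max|λ| = 0.8881; 0.8881 < 1, so it converges for any x₀.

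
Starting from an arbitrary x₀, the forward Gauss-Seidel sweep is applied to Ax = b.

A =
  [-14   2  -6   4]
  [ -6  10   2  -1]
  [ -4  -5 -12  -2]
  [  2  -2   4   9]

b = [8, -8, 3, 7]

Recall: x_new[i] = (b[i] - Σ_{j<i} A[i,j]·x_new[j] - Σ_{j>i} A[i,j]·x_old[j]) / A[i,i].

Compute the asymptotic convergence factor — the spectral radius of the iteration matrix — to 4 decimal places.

0.5889

Write A = D+L+U with D = diag(-14, 10, -12, 9).
T_GS = -(D+L)⁻¹U: row 0 first, T[0,1] = -(2)/(-14) = +0.1429; later rows by forward substitution.
  T[0,:] = [+0.0000 +0.1429 -0.4286 +0.2857]
  T[1,:] = [+0.0000 +0.0857 -0.4571 +0.2714]
  T[2,:] = [+0.0000 -0.0833 +0.3333 -0.3750]
  T[3,:] = [+0.0000 +0.0243 -0.1545 +0.1635]
eigenvalue magnitudes: 0.5889, 0.0457, 0.0393, 0.0000.
spectral radius ρ = 0.5889; 0.5889 < 1: convergent.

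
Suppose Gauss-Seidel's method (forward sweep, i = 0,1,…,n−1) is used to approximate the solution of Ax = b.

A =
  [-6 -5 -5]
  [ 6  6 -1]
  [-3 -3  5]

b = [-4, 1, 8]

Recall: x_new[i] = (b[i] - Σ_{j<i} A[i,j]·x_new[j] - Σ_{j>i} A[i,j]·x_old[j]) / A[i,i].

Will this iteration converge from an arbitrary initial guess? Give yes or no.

yes

Diagonal D = diag(-6, 6, 5); L, U strict lower/upper.
Gauss-Seidel: T = -(D+L)⁻¹U, row 0 first, T[0,1] = -(-5)/(-6) = -0.8333; later rows by forward substitution.
  T[0,:] = [+0.0000 -0.8333 -0.8333]
  T[1,:] = [+0.0000 +0.8333 +1.0000]
  T[2,:] = [+0.0000 +0.0000 +0.1000]
|eigenvalues of T|: 0.8333, 0.1000, 0.0000.
ρ = 0.8333; 0.8333 < 1, so it converges for any x₀.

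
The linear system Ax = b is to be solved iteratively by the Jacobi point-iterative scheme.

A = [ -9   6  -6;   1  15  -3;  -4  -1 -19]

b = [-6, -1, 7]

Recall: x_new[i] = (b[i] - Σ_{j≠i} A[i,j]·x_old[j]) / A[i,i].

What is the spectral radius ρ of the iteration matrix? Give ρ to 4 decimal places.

0.4014

Diagonal D = diag(-9, 15, -19); L, U strict lower/upper.
Jacobi: T = -D⁻¹(L+U), T[1,2] = -(-3)/(15) = +0.2000; T[1,1] = 0.
  T[0,:] = [+0.0000, +0.6667, -0.6667]
  T[1,:] = [-0.0667, +0.0000, +0.2000]
  T[2,:] = [-0.2105, -0.0526, +0.0000]
|λ(T)| sorted: 0.4014, 0.2752, 0.2752.
ρ(T) = max|λ| = 0.4014; 0.4014 < 1: convergent.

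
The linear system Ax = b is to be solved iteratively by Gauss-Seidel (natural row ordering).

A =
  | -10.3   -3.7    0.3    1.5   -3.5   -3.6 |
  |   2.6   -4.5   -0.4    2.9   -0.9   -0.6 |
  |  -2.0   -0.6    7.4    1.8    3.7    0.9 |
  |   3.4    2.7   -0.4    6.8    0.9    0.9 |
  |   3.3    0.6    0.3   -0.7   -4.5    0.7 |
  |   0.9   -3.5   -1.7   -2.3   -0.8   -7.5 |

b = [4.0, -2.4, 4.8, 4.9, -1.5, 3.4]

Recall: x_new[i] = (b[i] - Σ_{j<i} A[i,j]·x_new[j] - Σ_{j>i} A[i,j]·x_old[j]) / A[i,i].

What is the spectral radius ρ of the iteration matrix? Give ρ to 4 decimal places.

0.8890

Diagonal D = diag(-10.3, -4.5, 7.4, 6.8, -4.5, -7.5); L, U strict lower/upper.
T_GS = -(D+L)⁻¹U: row 0 first, T[0,4] = -(-3.5)/(-10.3) = -0.3398; later rows by forward substitution.
  T[0,:] = [+0.0000  -0.3592  +0.0291  +0.1456  -0.3398  -0.3495]
  T[1,:] = [+0.0000  -0.2076  -0.0721  +0.7286  -0.3963  -0.3353]
  T[2,:] = [+0.0000  -0.1139  +0.0020  -0.1448  -0.6240  -0.2433]
  T[3,:] = [+0.0000  +0.2553  +0.0142  -0.3706  +0.1582  +0.1612]
  T[4,:] = [+0.0000  -0.3384  +0.0097  +0.2519  -0.3682  -0.1868]
  T[5,:] = [+0.0000  +0.0374  +0.0313  -0.2029  +0.2764  +0.1401]
|roots of det(T-λI)|: 0.8890, 0.2073, 0.1238, 0.0290, 0.0290, 0.0000.
spectral radius ρ = 0.8890; 0.8890 < 1: convergent.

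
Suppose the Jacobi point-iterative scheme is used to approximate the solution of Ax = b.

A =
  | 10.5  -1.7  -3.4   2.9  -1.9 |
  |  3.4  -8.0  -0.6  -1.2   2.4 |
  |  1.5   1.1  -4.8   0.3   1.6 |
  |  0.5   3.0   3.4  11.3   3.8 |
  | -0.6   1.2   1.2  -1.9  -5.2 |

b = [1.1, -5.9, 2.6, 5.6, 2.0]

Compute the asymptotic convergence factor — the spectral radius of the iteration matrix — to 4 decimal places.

0.8289

Diagonal D = diag(10.5, -8, -4.8, 11.3, -5.2); L, U strict lower/upper.
Jacobi T = -D⁻¹(L+U): T[1,3] = -(-1.2)/(-8) = -0.1500; T[1,1] = 0.
  T[0,:] = [+0.0000, +0.1619, +0.3238, -0.2762, +0.1810]
  T[1,:] = [+0.4250, +0.0000, -0.0750, -0.1500, +0.3000]
  T[2,:] = [+0.3125, +0.2292, +0.0000, +0.0625, +0.3333]
  T[3,:] = [-0.0442, -0.2655, -0.3009, +0.0000, -0.3363]
  T[4,:] = [-0.1154, +0.2308, +0.2308, -0.3654, +0.0000]
|eigenvalues of T|: 0.8289, 0.3350, 0.3350, 0.2737, 0.0196.
ρ = 0.8289; 0.8289 < 1: convergent.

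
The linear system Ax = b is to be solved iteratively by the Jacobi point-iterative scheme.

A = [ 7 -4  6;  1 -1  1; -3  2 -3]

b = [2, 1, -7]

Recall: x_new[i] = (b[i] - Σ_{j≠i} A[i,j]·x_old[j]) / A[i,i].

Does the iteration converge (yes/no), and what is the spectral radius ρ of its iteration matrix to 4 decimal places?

Diagonal D = diag(7, -1, -3); L, U strict lower/upper.
Jacobi T = -D⁻¹(L+U): T[0,2] = -(6)/(7) = -0.8571; T[0,0] = 0.
  T[0,:] = [+0.0000 +0.5714 -0.8571]
  T[1,:] = [+1.0000 +0.0000 +1.0000]
  T[2,:] = [-1.0000 +0.6667 +0.0000]
|roots of det(T-λI)|: 1.6675, 0.9327, 0.7348.
spectral radius ρ = 1.6675; 1.6675 > 1 ⇒ diverges.

no, ρ = 1.6675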